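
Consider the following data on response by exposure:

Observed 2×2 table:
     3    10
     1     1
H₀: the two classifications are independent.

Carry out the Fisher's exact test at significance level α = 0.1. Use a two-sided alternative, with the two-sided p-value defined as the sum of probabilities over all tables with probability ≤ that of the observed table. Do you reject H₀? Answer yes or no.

Margins: r₁=13, r₂=2, c₁=4, c₂=11, n=15
p_obs = C(13,3)·C(2,1)/C(15,4); sum pmf over tables with pmf ≤ p_obs
p-value (two-sided) = 0.47619
At α=0.1: p ≥ α → fail to reject H₀

reject H₀: no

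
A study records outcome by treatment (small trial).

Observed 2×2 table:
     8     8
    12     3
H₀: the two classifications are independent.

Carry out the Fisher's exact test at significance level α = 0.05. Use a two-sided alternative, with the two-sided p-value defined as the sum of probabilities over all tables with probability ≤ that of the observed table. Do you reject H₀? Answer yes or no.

Margins: r₁=16, r₂=15, c₁=20, c₂=11, n=31
p_obs = C(16,8)·C(15,12)/C(31,20); sum pmf over tables with pmf ≤ p_obs
p-value (two-sided) = 0.13505
At α=0.05: p ≥ α → fail to reject H₀

reject H₀: no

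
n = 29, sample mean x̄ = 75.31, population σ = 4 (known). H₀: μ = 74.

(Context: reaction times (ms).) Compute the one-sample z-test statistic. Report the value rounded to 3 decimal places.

SE = σ/√n = 4/√29 = 0.7428
z = (x̄−μ₀)/SE = (75.31−74)/0.7428 = 1.7636

test statistic = 1.764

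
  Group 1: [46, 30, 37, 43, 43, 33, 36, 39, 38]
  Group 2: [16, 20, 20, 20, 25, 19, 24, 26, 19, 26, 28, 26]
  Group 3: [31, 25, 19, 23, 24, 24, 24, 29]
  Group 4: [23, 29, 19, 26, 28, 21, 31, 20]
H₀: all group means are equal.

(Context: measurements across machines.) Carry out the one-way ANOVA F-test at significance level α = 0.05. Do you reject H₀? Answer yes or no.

Group means [38.33, 22.42, 24.88, 24.62], grand mean 27.297
SSB = Σnᵢ(x̄ᵢ−x̄)² = 1486.063; SSW = ΣΣ(x−x̄ᵢ)² = 605.667
MSB = 1486.063/3 = 495.3544; MSW = 605.667/33 = 18.3535
F = MSB/MSW = 26.9896
df = (3, 33)
p-value (upper-tail) = 0.00000
At α=0.05: p < α → reject H₀

reject H₀: yes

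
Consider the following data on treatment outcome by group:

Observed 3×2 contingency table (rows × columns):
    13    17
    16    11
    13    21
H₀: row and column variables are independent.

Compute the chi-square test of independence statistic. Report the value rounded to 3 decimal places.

Row totals [30, 27, 34], col totals [42, 49], n=91
χ² = (13−13.85)²/13.85 + (17−16.15)²/16.15 + (16−12.46)²/12.46 + (11−14.54)²/14.54 + (13−15.69)²/15.69 + (21−18.31)²/18.31 = 2.8198
df = 2

test statistic = 2.820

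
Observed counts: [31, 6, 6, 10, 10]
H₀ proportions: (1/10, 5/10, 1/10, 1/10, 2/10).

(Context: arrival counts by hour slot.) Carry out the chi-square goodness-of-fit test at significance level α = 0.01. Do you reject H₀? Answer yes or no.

reject H₀: yes

n = 63; E_i = n·p_i = [6.30, 31.50, 6.30, 6.30, 12.60]
χ² = (31−6.30)²/6.30 + (6−31.50)²/31.50 + (6−6.30)²/6.30 + (10−6.30)²/6.30 + (10−12.60)²/12.60 = 120.2063
df = 4
p-value (upper-tail) = 0.00000
At α=0.01: p < α → reject H₀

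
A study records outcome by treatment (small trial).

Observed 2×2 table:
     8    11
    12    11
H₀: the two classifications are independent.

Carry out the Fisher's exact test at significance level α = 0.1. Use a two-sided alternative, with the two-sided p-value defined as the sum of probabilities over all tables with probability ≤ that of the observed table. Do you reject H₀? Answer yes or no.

Margins: r₁=19, r₂=23, c₁=20, c₂=22, n=42
p_obs = C(19,8)·C(23,12)/C(42,20); sum pmf over tables with pmf ≤ p_obs
p-value (two-sided) = 0.55120
At α=0.1: p ≥ α → fail to reject H₀

reject H₀: no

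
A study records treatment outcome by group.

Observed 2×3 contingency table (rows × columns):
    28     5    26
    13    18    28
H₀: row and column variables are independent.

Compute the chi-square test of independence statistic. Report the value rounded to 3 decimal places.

test statistic = 12.910

Row totals [59, 59], col totals [41, 23, 54], n=118
χ² = (28−20.50)²/20.50 + (5−11.50)²/11.50 + (26−27.00)²/27.00 + (13−20.50)²/20.50 + (18−11.50)²/11.50 + (28−27.00)²/27.00 = 12.9097
df = 2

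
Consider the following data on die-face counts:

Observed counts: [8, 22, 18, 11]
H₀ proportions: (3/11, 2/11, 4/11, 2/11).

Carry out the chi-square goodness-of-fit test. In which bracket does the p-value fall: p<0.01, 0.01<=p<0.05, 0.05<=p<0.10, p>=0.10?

p-value bracket: p<0.01

n = 59; E_i = n·p_i = [16.09, 10.73, 21.45, 10.73]
χ² = (8−16.09)²/16.09 + (22−10.73)²/10.73 + (18−21.45)²/21.45 + (11−10.73)²/10.73 = 16.4774
df = 3
p-value (upper-tail) = 0.00091
→ bracket: p<0.01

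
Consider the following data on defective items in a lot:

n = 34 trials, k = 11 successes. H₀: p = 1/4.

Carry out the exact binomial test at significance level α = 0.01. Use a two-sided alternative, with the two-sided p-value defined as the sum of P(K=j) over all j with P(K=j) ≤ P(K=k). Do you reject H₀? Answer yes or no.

reject H₀: no

Exact binomial: n=34, k=11, p₀=1/4=0.2500
P(X=j) = C(n,j)·p₀^j·(1−p₀)^(n−j); p = Σ P(X=j) over j with P(X=j) ≤ P(X=11)
p-value (two-sided) = 0.32435
At α=0.01: p ≥ α → fail to reject H₀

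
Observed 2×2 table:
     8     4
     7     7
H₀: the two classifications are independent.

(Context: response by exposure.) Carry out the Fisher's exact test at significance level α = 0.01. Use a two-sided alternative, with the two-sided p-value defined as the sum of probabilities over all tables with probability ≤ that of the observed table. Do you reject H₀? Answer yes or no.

reject H₀: no

Margins: r₁=12, r₂=14, c₁=15, c₂=11, n=26
p_obs = C(12,8)·C(14,7)/C(26,15); sum pmf over tables with pmf ≤ p_obs
p-value (two-sided) = 0.45274
At α=0.01: p ≥ α → fail to reject H₀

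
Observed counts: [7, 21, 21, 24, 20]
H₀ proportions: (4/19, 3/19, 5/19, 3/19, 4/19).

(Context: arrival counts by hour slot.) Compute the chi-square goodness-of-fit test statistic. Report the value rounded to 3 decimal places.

test statistic = 17.210

n = 93; E_i = n·p_i = [19.58, 14.68, 24.47, 14.68, 19.58]
χ² = (7−19.58)²/19.58 + (21−14.68)²/14.68 + (21−24.47)²/24.47 + (24−14.68)²/14.68 + (20−19.58)²/19.58 = 17.2102
df = 4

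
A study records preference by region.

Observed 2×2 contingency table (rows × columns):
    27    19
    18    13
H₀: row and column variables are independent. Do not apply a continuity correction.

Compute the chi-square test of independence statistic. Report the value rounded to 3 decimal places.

test statistic = 0.003

Row totals [46, 31], col totals [45, 32], n=77
χ² = (27−26.88)²/26.88 + (19−19.12)²/19.12 + (18−18.12)²/18.12 + (13−12.88)²/12.88 = 0.0030
df = 1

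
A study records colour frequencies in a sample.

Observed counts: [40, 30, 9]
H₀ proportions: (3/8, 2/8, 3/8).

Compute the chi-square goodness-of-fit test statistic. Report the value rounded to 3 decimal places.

test statistic = 23.312

n = 79; E_i = n·p_i = [29.62, 19.75, 29.62]
χ² = (40−29.62)²/29.62 + (30−19.75)²/19.75 + (9−29.62)²/29.62 = 23.3122
df = 2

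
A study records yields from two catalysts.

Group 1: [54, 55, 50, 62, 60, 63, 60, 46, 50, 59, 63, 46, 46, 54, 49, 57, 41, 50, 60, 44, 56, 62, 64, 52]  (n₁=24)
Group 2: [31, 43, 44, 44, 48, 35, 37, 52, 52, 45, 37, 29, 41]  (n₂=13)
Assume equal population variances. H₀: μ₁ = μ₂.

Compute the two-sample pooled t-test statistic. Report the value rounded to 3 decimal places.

x̄₁=54.292, s₁=6.830, n₁=24
x̄₂=41.385, s₂=7.298, n₂=13
s_p² = [23·6.830² + 12·7.298²]/35 = 48.9153
SE = √(s_p²·(1/24+1/13)) = 2.4085
t = (54.292−41.385)/2.4085 = 5.3590
df = 35

test statistic = 5.359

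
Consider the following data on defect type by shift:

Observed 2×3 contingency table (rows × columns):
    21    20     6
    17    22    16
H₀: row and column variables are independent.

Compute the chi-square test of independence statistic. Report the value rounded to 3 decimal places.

Row totals [47, 55], col totals [38, 42, 22], n=102
χ² = (21−17.51)²/17.51 + (20−19.35)²/19.35 + (6−10.14)²/10.14 + (17−20.49)²/20.49 + (22−22.65)²/22.65 + (16−11.86)²/11.86 = 4.4617
df = 2

test statistic = 4.462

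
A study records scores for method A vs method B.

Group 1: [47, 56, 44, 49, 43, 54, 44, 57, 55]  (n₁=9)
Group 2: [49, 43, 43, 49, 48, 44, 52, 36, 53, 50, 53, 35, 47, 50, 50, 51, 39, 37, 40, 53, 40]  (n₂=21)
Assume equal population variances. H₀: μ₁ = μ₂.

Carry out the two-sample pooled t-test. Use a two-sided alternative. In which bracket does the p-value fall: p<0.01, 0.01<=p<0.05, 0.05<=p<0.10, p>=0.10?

p-value bracket: 0.05<=p<0.10

x̄₁=49.889, s₁=5.667, n₁=9
x̄₂=45.810, s₂=6.013, n₂=21
s_p² = [8·5.667² + 20·6.013²]/28 = 35.0045
SE = √(s_p²·(1/9+1/21)) = 2.3572
t = (49.889−45.810)/2.3572 = 1.7306
df = 28
p-value (two-sided) = 0.09453
→ bracket: 0.05<=p<0.10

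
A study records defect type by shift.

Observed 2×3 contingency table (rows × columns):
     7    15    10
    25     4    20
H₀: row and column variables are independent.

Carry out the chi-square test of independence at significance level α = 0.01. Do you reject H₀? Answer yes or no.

Row totals [32, 49], col totals [32, 19, 30], n=81
χ² = (7−12.64)²/12.64 + (15−7.51)²/7.51 + (10−11.85)²/11.85 + (25−19.36)²/19.36 + (4−11.49)²/11.49 + (20−18.15)²/18.15 = 17.0080
df = 2
p-value (upper-tail) = 0.00020
At α=0.01: p < α → reject H₀

reject H₀: yes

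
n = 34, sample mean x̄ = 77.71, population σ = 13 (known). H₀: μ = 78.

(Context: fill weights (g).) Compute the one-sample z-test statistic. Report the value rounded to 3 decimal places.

SE = σ/√n = 13/√34 = 2.2295
z = (x̄−μ₀)/SE = (77.71−78)/2.2295 = -0.1301

test statistic = -0.130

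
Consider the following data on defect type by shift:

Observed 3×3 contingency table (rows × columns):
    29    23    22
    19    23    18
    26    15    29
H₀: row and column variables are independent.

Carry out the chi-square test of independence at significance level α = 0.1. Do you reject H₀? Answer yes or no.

Row totals [74, 60, 70], col totals [74, 61, 69], n=204
χ² = (29−26.84)²/26.84 + (23−22.13)²/22.13 + (22−25.03)²/25.03 + (19−21.76)²/21.76 + (23−17.94)²/17.94 + (18−20.29)²/20.29 + (26−25.39)²/25.39 + (15−20.93)²/20.93 + (29−23.68)²/23.68 = 5.5036
df = 4
p-value (upper-tail) = 0.23941
At α=0.1: p ≥ α → fail to reject H₀

reject H₀: no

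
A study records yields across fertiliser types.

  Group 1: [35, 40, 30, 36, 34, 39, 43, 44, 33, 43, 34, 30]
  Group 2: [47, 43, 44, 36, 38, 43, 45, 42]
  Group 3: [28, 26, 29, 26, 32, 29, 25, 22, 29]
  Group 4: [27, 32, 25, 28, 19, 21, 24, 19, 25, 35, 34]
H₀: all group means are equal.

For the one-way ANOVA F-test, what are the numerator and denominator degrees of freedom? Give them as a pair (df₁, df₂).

degrees of freedom = [3, 36]

k = 4 groups, N = 40 total
df = (k−1, N−k) = (4−1, 40−4) = (3, 36)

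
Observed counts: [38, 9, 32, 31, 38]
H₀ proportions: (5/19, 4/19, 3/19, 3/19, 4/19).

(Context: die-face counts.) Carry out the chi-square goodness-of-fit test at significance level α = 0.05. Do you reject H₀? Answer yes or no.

reject H₀: yes

n = 148; E_i = n·p_i = [38.95, 31.16, 23.37, 23.37, 31.16]
χ² = (38−38.95)²/38.95 + (9−31.16)²/31.16 + (32−23.37)²/23.37 + (31−23.37)²/23.37 + (38−31.16)²/31.16 = 22.9636
df = 4
p-value (upper-tail) = 0.00013
At α=0.05: p < α → reject H₀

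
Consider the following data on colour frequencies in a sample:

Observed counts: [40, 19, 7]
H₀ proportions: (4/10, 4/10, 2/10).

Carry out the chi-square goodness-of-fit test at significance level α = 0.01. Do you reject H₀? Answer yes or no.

reject H₀: yes

n = 66; E_i = n·p_i = [26.40, 26.40, 13.20]
χ² = (40−26.40)²/26.40 + (19−26.40)²/26.40 + (7−13.20)²/13.20 = 11.9924
df = 2
p-value (upper-tail) = 0.00249
At α=0.01: p < α → reject H₀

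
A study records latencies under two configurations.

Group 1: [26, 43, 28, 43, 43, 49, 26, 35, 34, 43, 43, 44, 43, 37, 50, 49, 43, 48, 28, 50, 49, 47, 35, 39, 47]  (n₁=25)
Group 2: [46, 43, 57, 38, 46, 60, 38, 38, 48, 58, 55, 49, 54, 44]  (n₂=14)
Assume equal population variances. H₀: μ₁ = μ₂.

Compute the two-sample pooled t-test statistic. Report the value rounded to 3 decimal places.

x̄₁=40.880, s₁=7.748, n₁=25
x̄₂=48.143, s₂=7.645, n₂=14
s_p² = [24·7.748² + 13·7.645²]/37 = 59.4690
SE = √(s_p²·(1/25+1/14)) = 2.5742
t = (40.880−48.143)/2.5742 = -2.8214
df = 37

test statistic = -2.821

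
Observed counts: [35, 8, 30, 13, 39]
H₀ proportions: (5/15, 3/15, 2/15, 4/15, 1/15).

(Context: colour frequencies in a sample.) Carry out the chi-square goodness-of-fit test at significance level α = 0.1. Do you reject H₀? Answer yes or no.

n = 125; E_i = n·p_i = [41.67, 25.00, 16.67, 33.33, 8.33]
χ² = (35−41.67)²/41.67 + (8−25.00)²/25.00 + (30−16.67)²/16.67 + (13−33.33)²/33.33 + (39−8.33)²/8.33 = 148.5500
df = 4
p-value (upper-tail) = 0.00000
At α=0.1: p < α → reject H₀

reject H₀: yes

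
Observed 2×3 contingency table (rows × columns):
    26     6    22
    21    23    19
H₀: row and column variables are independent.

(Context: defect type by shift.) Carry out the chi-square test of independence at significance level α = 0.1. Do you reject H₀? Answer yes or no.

reject H₀: yes

Row totals [54, 63], col totals [47, 29, 41], n=117
χ² = (26−21.69)²/21.69 + (6−13.38)²/13.38 + (22−18.92)²/18.92 + (21−25.31)²/25.31 + (23−15.62)²/15.62 + (19−22.08)²/22.08 = 10.0843
df = 2
p-value (upper-tail) = 0.00646
At α=0.1: p < α → reject H₀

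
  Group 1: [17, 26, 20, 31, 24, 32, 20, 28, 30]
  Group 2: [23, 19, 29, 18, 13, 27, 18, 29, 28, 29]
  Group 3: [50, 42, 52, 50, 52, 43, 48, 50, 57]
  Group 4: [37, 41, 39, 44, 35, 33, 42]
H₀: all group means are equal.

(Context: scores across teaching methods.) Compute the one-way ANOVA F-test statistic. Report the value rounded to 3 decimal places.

test statistic = 52.039

Group means [25.33, 23.30, 49.33, 38.71], grand mean 33.600
SSB = Σnᵢ(x̄ᵢ−x̄)² = 4086.871; SSW = ΣΣ(x−x̄ᵢ)² = 811.529
MSB = 4086.871/3 = 1362.2905; MSW = 811.529/31 = 26.1783
F = MSB/MSW = 52.0388
df = (3, 31)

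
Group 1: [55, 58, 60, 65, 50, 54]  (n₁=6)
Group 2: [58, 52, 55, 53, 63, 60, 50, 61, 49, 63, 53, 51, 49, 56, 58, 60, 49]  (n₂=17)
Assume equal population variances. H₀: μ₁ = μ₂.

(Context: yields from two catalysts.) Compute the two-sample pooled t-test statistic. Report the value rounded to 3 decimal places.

x̄₁=57.000, s₁=5.215, n₁=6
x̄₂=55.294, s₂=4.985, n₂=17
s_p² = [5·5.215² + 16·4.985²]/21 = 25.4062
SE = √(s_p²·(1/6+1/17)) = 2.3935
t = (57.000−55.294)/2.3935 = 0.7127
df = 21

test statistic = 0.713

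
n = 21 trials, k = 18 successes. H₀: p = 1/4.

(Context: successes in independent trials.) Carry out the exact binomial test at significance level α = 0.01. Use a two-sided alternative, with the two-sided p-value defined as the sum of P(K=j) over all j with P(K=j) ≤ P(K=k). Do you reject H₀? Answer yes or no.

reject H₀: yes

Exact binomial: n=21, k=18, p₀=1/4=0.2500
P(X=j) = C(n,j)·p₀^j·(1−p₀)^(n−j); p = Σ P(X=j) over j with P(X=j) ≤ P(X=18)
p-value (two-sided) = 0.00000
At α=0.01: p < α → reject H₀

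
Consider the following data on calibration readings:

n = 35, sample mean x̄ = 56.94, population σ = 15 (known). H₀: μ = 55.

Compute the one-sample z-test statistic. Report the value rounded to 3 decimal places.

SE = σ/√n = 15/√35 = 2.5355
z = (x̄−μ₀)/SE = (56.94−55)/2.5355 = 0.7651

test statistic = 0.765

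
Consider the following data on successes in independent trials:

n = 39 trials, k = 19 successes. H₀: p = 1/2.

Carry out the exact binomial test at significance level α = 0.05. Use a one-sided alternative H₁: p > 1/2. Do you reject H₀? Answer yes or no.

reject H₀: no

Exact binomial: n=39, k=19, p₀=1/2=0.5000
P(X≥19) from Σ C(n,i)·p₀^i·(1−p₀)^(n−i)
p-value (one-sided, H₁ greater) = 0.62537
At α=0.05: p ≥ α → fail to reject H₀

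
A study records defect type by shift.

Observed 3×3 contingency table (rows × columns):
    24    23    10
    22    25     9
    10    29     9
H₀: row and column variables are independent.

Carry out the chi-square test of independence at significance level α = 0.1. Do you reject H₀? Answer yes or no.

reject H₀: no

Row totals [57, 56, 48], col totals [56, 77, 28], n=161
χ² = (24−19.83)²/19.83 + (23−27.26)²/27.26 + (10−9.91)²/9.91 + (22−19.48)²/19.48 + (25−26.78)²/26.78 + (9−9.74)²/9.74 + (10−16.70)²/16.70 + (29−22.96)²/22.96 + (9−8.35)²/8.35 = 6.3739
df = 4
p-value (upper-tail) = 0.17291
At α=0.1: p ≥ α → fail to reject H₀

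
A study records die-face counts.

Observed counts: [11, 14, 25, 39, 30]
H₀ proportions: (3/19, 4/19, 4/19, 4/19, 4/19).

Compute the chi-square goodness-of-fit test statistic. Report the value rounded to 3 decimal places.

test statistic = 16.847

n = 119; E_i = n·p_i = [18.79, 25.05, 25.05, 25.05, 25.05]
χ² = (11−18.79)²/18.79 + (14−25.05)²/25.05 + (25−25.05)²/25.05 + (39−25.05)²/25.05 + (30−25.05)²/25.05 = 16.8473
df = 4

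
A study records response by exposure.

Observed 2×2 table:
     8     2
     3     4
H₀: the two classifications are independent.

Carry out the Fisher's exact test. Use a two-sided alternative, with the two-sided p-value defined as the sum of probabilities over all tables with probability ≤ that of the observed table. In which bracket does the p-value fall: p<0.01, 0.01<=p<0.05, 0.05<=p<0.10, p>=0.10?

p-value bracket: p>=0.10

Margins: r₁=10, r₂=7, c₁=11, c₂=6, n=17
p_obs = C(10,8)·C(7,3)/C(17,11); sum pmf over tables with pmf ≤ p_obs
p-value (two-sided) = 0.16176
→ bracket: p>=0.10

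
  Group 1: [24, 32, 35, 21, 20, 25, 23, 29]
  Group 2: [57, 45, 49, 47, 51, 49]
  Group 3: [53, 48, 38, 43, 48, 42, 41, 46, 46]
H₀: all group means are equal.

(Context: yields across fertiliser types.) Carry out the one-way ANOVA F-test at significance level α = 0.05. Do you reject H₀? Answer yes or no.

Group means [26.12, 49.67, 45.00], grand mean 39.652
SSB = Σnᵢ(x̄ᵢ−x̄)² = 2323.009; SSW = ΣΣ(x−x̄ᵢ)² = 448.208
MSB = 2323.009/2 = 1161.5045; MSW = 448.208/20 = 22.4104
F = MSB/MSW = 51.8288
df = (2, 20)
p-value (upper-tail) = 0.00000
At α=0.05: p < α → reject H₀

reject H₀: yes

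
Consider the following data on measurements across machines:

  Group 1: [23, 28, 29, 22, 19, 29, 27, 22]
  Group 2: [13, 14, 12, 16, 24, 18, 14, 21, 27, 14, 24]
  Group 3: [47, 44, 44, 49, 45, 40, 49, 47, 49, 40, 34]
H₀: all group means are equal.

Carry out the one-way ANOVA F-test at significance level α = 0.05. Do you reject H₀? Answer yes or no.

Group means [24.88, 17.91, 44.36], grand mean 29.467
SSB = Σnᵢ(x̄ᵢ−x̄)² = 4079.137; SSW = ΣΣ(x−x̄ᵢ)² = 602.330
MSB = 4079.137/2 = 2039.5686; MSW = 602.330/27 = 22.3085
F = MSB/MSW = 91.4256
df = (2, 27)
p-value (upper-tail) = 0.00000
At α=0.05: p < α → reject H₀

reject H₀: yes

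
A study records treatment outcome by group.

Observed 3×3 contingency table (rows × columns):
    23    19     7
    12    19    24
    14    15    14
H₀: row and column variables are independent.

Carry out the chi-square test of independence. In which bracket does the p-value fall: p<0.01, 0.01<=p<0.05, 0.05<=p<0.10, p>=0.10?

Row totals [49, 55, 43], col totals [49, 53, 45], n=147
χ² = (23−16.33)²/16.33 + (19−17.67)²/17.67 + (7−15.00)²/15.00 + (12−18.33)²/18.33 + (19−19.83)²/19.83 + (24−16.84)²/16.84 + (14−14.33)²/14.33 + (15−15.50)²/15.50 + (14−13.16)²/13.16 = 12.4359
df = 4
p-value (upper-tail) = 0.01439
→ bracket: 0.01<=p<0.05

p-value bracket: 0.01<=p<0.05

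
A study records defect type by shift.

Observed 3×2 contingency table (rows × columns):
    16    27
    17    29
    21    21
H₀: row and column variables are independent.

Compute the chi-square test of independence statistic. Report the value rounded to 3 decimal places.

test statistic = 1.967

Row totals [43, 46, 42], col totals [54, 77], n=131
χ² = (16−17.73)²/17.73 + (27−25.27)²/25.27 + (17−18.96)²/18.96 + (29−27.04)²/27.04 + (21−17.31)²/17.31 + (21−24.69)²/24.69 = 1.9668
df = 2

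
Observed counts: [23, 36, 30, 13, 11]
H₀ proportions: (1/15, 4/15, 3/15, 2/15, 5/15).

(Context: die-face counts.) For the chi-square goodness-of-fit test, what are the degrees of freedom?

degrees of freedom = 4

df = k − 1 = 5 − 1 = 4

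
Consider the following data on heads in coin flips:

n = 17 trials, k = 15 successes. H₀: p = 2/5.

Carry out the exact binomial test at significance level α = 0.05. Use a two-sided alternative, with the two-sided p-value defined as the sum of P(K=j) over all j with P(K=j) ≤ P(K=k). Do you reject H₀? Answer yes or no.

reject H₀: yes

Exact binomial: n=17, k=15, p₀=2/5=0.4000
P(X=j) = C(n,j)·p₀^j·(1−p₀)^(n−j); p = Σ P(X=j) over j with P(X=j) ≤ P(X=15)
p-value (two-sided) = 0.00006
At α=0.05: p < α → reject H₀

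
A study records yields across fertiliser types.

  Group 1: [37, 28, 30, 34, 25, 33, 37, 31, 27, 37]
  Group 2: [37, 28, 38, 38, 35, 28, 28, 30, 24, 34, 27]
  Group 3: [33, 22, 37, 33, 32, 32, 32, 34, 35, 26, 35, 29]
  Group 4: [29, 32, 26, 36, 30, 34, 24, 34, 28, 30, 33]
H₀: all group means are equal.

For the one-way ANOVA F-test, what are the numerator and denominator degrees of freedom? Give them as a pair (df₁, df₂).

k = 4 groups, N = 44 total
df = (k−1, N−k) = (4−1, 44−4) = (3, 40)

degrees of freedom = [3, 40]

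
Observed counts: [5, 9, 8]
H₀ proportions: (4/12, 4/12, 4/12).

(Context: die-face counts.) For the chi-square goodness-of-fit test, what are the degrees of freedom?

df = k − 1 = 3 − 1 = 2

degrees of freedom = 2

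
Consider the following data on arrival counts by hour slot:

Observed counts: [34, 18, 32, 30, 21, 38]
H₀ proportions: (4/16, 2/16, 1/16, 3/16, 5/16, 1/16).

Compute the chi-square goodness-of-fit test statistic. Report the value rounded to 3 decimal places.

test statistic = 132.868

n = 173; E_i = n·p_i = [43.25, 21.62, 10.81, 32.44, 54.06, 10.81]
χ² = (34−43.25)²/43.25 + (18−21.62)²/21.62 + (32−10.81)²/10.81 + (30−32.44)²/32.44 + (21−54.06)²/54.06 + (38−10.81)²/10.81 = 132.8682
df = 5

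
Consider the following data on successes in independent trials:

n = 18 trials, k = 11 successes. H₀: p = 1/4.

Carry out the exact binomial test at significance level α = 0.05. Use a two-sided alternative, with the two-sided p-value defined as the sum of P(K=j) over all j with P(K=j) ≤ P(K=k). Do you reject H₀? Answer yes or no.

Exact binomial: n=18, k=11, p₀=1/4=0.2500
P(X=j) = C(n,j)·p₀^j·(1−p₀)^(n−j); p = Σ P(X=j) over j with P(X=j) ≤ P(X=11)
p-value (two-sided) = 0.00124
At α=0.05: p < α → reject H₀

reject H₀: yes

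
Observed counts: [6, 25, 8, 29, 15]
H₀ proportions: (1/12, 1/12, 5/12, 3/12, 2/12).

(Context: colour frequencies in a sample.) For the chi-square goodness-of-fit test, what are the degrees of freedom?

df = k − 1 = 5 − 1 = 4

degrees of freedom = 4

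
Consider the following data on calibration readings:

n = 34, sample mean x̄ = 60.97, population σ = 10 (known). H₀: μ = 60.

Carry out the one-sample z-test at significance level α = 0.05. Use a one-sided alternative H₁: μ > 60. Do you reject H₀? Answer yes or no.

SE = σ/√n = 10/√34 = 1.7150
z = (x̄−μ₀)/SE = (60.97−60)/1.7150 = 0.5656
p-value (one-sided, H₁ greater) = 0.28583
At α=0.05: p ≥ α → fail to reject H₀

reject H₀: no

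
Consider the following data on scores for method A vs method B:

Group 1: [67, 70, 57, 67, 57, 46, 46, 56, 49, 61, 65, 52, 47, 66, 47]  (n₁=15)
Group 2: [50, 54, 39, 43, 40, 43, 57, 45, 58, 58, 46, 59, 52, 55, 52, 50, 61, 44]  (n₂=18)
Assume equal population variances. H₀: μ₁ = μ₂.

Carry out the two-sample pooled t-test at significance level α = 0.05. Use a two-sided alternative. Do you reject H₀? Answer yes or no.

reject H₀: yes

x̄₁=56.867, s₁=8.709, n₁=15
x̄₂=50.333, s₂=6.954, n₂=18
s_p² = [14·8.709² + 17·6.954²]/31 = 60.7656
SE = √(s_p²·(1/15+1/18)) = 2.7252
t = (56.867−50.333)/2.7252 = 2.3973
df = 31
p-value (two-sided) = 0.02273
At α=0.05: p < α → reject H₀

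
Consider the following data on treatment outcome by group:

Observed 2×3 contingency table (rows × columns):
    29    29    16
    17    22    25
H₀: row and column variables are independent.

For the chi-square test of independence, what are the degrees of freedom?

degrees of freedom = 2

df = (r−1)(c−1) = (2−1)·(3−1) = 2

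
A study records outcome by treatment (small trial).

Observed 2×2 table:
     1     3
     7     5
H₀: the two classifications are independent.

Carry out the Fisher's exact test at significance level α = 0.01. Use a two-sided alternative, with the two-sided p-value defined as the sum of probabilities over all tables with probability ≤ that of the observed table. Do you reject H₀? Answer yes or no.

Margins: r₁=4, r₂=12, c₁=8, c₂=8, n=16
p_obs = C(4,1)·C(12,7)/C(16,8); sum pmf over tables with pmf ≤ p_obs
p-value (two-sided) = 0.56923
At α=0.01: p ≥ α → fail to reject H₀

reject H₀: no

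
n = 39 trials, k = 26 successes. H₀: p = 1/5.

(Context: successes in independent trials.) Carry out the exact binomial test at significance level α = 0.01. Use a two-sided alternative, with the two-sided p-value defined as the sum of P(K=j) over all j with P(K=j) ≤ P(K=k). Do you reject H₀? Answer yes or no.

Exact binomial: n=39, k=26, p₀=1/5=0.2000
P(X=j) = C(n,j)·p₀^j·(1−p₀)^(n−j); p = Σ P(X=j) over j with P(X=j) ≤ P(X=26)
p-value (two-sided) = 0.00000
At α=0.01: p < α → reject H₀

reject H₀: yes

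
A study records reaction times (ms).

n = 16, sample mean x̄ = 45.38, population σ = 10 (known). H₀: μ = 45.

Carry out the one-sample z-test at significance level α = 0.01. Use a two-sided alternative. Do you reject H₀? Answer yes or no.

SE = σ/√n = 10/√16 = 2.5000
z = (x̄−μ₀)/SE = (45.38−45)/2.5000 = 0.1520
p-value (two-sided) = 0.87919
At α=0.01: p ≥ α → fail to reject H₀

reject H₀: no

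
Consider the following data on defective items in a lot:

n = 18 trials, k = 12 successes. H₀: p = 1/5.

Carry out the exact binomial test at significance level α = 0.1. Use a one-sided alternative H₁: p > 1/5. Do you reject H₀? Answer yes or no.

Exact binomial: n=18, k=12, p₀=1/5=0.2000
P(X≥12) from Σ C(n,i)·p₀^i·(1−p₀)^(n−i)
p-value (one-sided, H₁ greater) = 0.00002
At α=0.1: p < α → reject H₀

reject H₀: yes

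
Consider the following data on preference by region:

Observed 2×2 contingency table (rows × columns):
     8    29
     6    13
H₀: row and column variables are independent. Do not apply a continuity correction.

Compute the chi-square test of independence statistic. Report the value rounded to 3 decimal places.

test statistic = 0.664

Row totals [37, 19], col totals [14, 42], n=56
χ² = (8−9.25)²/9.25 + (29−27.75)²/27.75 + (6−4.75)²/4.75 + (13−14.25)²/14.25 = 0.6638
df = 1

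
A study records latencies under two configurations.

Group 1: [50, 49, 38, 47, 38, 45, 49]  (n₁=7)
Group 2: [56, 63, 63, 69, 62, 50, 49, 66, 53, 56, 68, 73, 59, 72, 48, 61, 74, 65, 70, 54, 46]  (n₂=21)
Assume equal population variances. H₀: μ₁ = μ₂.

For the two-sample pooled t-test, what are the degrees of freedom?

degrees of freedom = 26

df = n₁ + n₂ − 2 = 7 + 21 − 2 = 26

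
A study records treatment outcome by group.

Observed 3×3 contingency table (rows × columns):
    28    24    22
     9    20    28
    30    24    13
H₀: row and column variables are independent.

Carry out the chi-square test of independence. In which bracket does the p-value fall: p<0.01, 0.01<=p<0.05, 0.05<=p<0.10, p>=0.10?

Row totals [74, 57, 67], col totals [67, 68, 63], n=198
χ² = (28−25.04)²/25.04 + (24−25.41)²/25.41 + (22−23.55)²/23.55 + (9−19.29)²/19.29 + (20−19.58)²/19.58 + (28−18.14)²/18.14 + (30−22.67)²/22.67 + (24−23.01)²/23.01 + (13−21.32)²/21.32 = 17.0480
df = 4
p-value (upper-tail) = 0.00189
→ bracket: p<0.01

p-value bracket: p<0.01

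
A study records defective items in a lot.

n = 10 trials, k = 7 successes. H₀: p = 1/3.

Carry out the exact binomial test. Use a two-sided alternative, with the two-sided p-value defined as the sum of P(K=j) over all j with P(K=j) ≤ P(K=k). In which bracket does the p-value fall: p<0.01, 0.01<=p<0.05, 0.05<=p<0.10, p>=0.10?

Exact binomial: n=10, k=7, p₀=1/3=0.3333
P(X=j) = C(n,j)·p₀^j·(1−p₀)^(n−j); p = Σ P(X=j) over j with P(X=j) ≤ P(X=7)
p-value (two-sided) = 0.01966
→ bracket: 0.01<=p<0.05

p-value bracket: 0.01<=p<0.05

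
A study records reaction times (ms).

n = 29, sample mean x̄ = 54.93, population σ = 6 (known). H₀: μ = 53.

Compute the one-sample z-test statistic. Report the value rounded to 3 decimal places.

test statistic = 1.732

SE = σ/√n = 6/√29 = 1.1142
z = (x̄−μ₀)/SE = (54.93−53)/1.1142 = 1.7322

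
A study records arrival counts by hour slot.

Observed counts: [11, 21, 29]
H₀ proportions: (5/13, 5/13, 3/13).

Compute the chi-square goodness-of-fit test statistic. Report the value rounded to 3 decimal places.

n = 61; E_i = n·p_i = [23.46, 23.46, 14.08]
χ² = (11−23.46)²/23.46 + (21−23.46)²/23.46 + (29−14.08)²/14.08 = 22.6973
df = 2

test statistic = 22.697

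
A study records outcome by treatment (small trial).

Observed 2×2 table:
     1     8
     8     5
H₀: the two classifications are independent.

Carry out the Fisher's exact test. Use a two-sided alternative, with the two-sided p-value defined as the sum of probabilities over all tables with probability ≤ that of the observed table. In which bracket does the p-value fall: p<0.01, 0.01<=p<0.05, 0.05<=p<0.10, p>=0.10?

Margins: r₁=9, r₂=13, c₁=9, c₂=13, n=22
p_obs = C(9,1)·C(13,8)/C(22,9); sum pmf over tables with pmf ≤ p_obs
p-value (two-sided) = 0.03061
→ bracket: 0.01<=p<0.05

p-value bracket: 0.01<=p<0.05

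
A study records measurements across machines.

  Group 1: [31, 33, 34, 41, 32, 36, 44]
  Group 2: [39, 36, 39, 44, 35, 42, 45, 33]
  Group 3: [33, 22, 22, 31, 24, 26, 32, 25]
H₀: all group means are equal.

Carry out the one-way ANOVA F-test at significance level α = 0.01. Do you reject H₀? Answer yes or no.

reject H₀: yes

Group means [35.86, 39.12, 26.88], grand mean 33.870
SSB = Σnᵢ(x̄ᵢ−x̄)² = 640.002; SSW = ΣΣ(x−x̄ᵢ)² = 414.607
MSB = 640.002/2 = 320.0008; MSW = 414.607/20 = 20.7304
F = MSB/MSW = 15.4363
df = (2, 20)
p-value (upper-tail) = 0.00009
At α=0.01: p < α → reject H₀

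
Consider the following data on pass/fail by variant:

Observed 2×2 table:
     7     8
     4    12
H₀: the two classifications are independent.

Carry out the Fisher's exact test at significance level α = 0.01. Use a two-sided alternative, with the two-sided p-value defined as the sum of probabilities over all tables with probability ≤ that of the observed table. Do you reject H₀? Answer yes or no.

reject H₀: no

Margins: r₁=15, r₂=16, c₁=11, c₂=20, n=31
p_obs = C(15,7)·C(16,4)/C(31,11); sum pmf over tables with pmf ≤ p_obs
p-value (two-sided) = 0.27337
At α=0.01: p ≥ α → fail to reject H₀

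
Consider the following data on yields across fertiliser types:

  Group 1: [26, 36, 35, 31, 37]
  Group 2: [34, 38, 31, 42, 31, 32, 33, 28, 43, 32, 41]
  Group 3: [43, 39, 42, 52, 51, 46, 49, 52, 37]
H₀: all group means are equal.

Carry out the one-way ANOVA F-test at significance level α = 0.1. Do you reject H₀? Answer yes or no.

Group means [33.00, 35.00, 45.67], grand mean 38.440
SSB = Σnᵢ(x̄ᵢ−x̄)² = 748.160; SSW = ΣΣ(x−x̄ᵢ)² = 604.000
MSB = 748.160/2 = 374.0800; MSW = 604.000/22 = 27.4545
F = MSB/MSW = 13.6254
df = (2, 22)
p-value (upper-tail) = 0.00014
At α=0.1: p < α → reject H₀

reject H₀: yes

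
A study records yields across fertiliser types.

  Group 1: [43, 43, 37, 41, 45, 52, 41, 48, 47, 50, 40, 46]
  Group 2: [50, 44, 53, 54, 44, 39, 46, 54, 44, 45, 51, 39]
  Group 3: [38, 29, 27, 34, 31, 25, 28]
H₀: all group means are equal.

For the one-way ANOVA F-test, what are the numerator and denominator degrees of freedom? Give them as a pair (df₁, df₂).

k = 3 groups, N = 31 total
df = (k−1, N−k) = (3−1, 31−3) = (2, 28)

degrees of freedom = [2, 28]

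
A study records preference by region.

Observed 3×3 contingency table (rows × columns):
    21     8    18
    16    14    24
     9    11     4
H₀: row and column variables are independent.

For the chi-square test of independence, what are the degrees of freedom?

df = (r−1)(c−1) = (3−1)·(3−1) = 4

degrees of freedom = 4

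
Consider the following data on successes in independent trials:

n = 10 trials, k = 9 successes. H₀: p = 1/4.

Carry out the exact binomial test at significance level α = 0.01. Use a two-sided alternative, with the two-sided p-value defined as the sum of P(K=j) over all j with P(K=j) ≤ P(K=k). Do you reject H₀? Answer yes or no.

Exact binomial: n=10, k=9, p₀=1/4=0.2500
P(X=j) = C(n,j)·p₀^j·(1−p₀)^(n−j); p = Σ P(X=j) over j with P(X=j) ≤ P(X=9)
p-value (two-sided) = 0.00003
At α=0.01: p < α → reject H₀

reject H₀: yes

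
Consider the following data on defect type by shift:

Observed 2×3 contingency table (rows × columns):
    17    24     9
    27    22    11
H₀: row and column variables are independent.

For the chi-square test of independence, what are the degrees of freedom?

degrees of freedom = 2

df = (r−1)(c−1) = (2−1)·(3−1) = 2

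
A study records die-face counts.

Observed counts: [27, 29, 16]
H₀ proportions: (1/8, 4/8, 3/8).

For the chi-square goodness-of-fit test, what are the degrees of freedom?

degrees of freedom = 2

df = k − 1 = 3 − 1 = 2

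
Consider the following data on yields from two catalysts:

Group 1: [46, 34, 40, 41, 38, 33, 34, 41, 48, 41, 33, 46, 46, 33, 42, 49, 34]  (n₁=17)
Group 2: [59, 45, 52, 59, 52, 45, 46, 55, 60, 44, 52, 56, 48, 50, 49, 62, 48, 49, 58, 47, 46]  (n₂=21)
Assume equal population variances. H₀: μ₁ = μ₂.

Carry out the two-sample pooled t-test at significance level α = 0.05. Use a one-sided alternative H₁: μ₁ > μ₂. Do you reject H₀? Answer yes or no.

x̄₁=39.941, s₁=5.695, n₁=17
x̄₂=51.524, s₂=5.618, n₂=21
s_p² = [16·5.695² + 20·5.618²]/36 = 31.9494
SE = √(s_p²·(1/17+1/21)) = 1.8441
t = (39.941−51.524)/1.8441 = -6.2808
df = 36
p-value (one-sided, H₁ greater) = 1.00000
At α=0.05: p ≥ α → fail to reject H₀

reject H₀: no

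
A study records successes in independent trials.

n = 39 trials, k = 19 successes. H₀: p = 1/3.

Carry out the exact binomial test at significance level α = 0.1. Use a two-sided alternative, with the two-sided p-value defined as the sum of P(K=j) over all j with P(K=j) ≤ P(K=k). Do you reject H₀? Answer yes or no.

Exact binomial: n=39, k=19, p₀=1/3=0.3333
P(X=j) = C(n,j)·p₀^j·(1−p₀)^(n−j); p = Σ P(X=j) over j with P(X=j) ≤ P(X=19)
p-value (two-sided) = 0.05987
At α=0.1: p < α → reject H₀

reject H₀: yes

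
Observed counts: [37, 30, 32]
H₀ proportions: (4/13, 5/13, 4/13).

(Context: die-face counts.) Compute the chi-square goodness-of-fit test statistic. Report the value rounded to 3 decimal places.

n = 99; E_i = n·p_i = [30.46, 38.08, 30.46]
χ² = (37−30.46)²/30.46 + (30−38.08)²/38.08 + (32−30.46)²/30.46 = 3.1944
df = 2

test statistic = 3.194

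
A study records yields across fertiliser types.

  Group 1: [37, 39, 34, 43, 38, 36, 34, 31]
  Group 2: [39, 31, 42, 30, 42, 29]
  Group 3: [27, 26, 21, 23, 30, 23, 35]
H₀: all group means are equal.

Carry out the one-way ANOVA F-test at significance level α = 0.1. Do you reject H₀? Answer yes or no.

reject H₀: yes

Group means [36.50, 35.50, 26.43], grand mean 32.857
SSB = Σnᵢ(x̄ᵢ−x̄)² = 437.357; SSW = ΣΣ(x−x̄ᵢ)² = 423.214
MSB = 437.357/2 = 218.6786; MSW = 423.214/18 = 23.5119
F = MSB/MSW = 9.3008
df = (2, 18)
p-value (upper-tail) = 0.00168
At α=0.1: p < α → reject H₀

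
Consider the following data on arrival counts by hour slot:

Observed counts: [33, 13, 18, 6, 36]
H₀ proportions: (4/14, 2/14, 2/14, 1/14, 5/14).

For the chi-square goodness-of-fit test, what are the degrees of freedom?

df = k − 1 = 5 − 1 = 4

degrees of freedom = 4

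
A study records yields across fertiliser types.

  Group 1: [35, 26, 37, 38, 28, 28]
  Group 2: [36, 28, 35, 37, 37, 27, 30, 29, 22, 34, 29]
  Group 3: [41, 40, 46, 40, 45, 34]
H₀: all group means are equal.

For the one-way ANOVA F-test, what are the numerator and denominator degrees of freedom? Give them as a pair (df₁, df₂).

k = 3 groups, N = 23 total
df = (k−1, N−k) = (3−1, 23−3) = (2, 20)

degrees of freedom = [2, 20]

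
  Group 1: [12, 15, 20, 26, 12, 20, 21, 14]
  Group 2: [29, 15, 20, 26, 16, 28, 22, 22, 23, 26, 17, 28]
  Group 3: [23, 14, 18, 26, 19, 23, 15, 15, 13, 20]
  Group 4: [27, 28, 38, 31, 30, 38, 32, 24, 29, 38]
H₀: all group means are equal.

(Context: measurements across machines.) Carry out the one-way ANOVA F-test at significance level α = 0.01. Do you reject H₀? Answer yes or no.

reject H₀: yes

Group means [17.50, 22.67, 18.60, 31.50], grand mean 22.825
SSB = Σnᵢ(x̄ᵢ−x̄)² = 1158.208; SSW = ΣΣ(x−x̄ᵢ)² = 837.567
MSB = 1158.208/3 = 386.0694; MSW = 837.567/36 = 23.2657
F = MSB/MSW = 16.5939
df = (3, 36)
p-value (upper-tail) = 0.00000
At α=0.01: p < α → reject H₀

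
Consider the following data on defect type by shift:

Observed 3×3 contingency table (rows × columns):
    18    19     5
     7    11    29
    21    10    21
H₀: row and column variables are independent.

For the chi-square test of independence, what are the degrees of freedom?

degrees of freedom = 4

df = (r−1)(c−1) = (3−1)·(3−1) = 4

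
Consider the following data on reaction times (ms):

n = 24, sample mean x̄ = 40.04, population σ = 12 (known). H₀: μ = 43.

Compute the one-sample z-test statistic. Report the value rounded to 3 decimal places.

test statistic = -1.208

SE = σ/√n = 12/√24 = 2.4495
z = (x̄−μ₀)/SE = (40.04−43)/2.4495 = -1.2084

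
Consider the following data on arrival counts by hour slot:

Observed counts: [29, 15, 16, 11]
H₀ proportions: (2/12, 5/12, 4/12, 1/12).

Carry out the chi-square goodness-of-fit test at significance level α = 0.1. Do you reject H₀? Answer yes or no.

reject H₀: yes

n = 71; E_i = n·p_i = [11.83, 29.58, 23.67, 5.92]
χ² = (29−11.83)²/11.83 + (15−29.58)²/29.58 + (16−23.67)²/23.67 + (11−5.92)²/5.92 = 38.9437
df = 3
p-value (upper-tail) = 0.00000
At α=0.1: p < α → reject H₀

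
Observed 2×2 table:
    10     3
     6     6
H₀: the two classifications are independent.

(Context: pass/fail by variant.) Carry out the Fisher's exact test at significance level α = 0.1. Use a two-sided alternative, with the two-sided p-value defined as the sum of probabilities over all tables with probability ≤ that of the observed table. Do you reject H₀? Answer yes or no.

reject H₀: no

Margins: r₁=13, r₂=12, c₁=16, c₂=9, n=25
p_obs = C(13,10)·C(12,6)/C(25,16); sum pmf over tables with pmf ≤ p_obs
p-value (two-sided) = 0.22619
At α=0.1: p ≥ α → fail to reject H₀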